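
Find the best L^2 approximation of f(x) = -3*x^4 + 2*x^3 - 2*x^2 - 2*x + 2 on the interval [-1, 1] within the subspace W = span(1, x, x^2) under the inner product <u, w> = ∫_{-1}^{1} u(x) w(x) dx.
g(x) = -32*x^2/7 - 4*x/5 + 79/35

The best approximation g ∈ W is the orthogonal projection of f onto W. Writing g = a_0 + a_1 x + a_2 x^2, the coefficients solve the normal equations G · a = b where
  G_{ij} = <φ_i, φ_j> and b_i = <f, φ_i>, with φ_0 = 1, φ_1 = x, φ_2 = x^2.
G =
  [2, 0, 2/3]
  [0, 2/3, 0]
  [2/3, 0, 2/5],
b = (22/15, -8/15, -34/105).
Solving gives a_0 = 79/35, a_1 = -4/5, a_2 = -32/7, so
  g(x) = -32*x^2/7 - 4*x/5 + 79/35.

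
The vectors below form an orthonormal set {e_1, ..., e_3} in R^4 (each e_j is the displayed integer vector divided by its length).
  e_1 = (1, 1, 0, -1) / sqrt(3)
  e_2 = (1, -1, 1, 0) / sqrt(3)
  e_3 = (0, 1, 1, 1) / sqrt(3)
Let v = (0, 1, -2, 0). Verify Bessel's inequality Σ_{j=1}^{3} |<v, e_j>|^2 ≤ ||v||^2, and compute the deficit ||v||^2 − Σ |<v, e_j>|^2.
Σ |<v, e_j>|^2 = 11/3; ||v||^2 = 5; deficit = 4/3

Write each e_j = u_j / sqrt(<u_j, u_j>) where u_j is the displayed integer vector. Then <v, e_j> = <v, u_j> / sqrt(<u_j, u_j>), so |<v, e_j>|^2 = <v, u_j>^2 / <u_j, u_j>.
Coefficients: <v, e_1> = 1/sqrt(3), <v, e_2> = -3/sqrt(3), <v, e_3> = -1/sqrt(3).
Square and sum: Σ |<v, e_j>|^2 = 11/3.
Compute ||v||^2 = v·v = 5.
Deficit = 5 − 11/3 = 4/3 ≥ 0, confirming Bessel's inequality. (The deficit equals ||v − Σ <v,e_j> e_j||^2, the squared distance from v to span{e_j}.)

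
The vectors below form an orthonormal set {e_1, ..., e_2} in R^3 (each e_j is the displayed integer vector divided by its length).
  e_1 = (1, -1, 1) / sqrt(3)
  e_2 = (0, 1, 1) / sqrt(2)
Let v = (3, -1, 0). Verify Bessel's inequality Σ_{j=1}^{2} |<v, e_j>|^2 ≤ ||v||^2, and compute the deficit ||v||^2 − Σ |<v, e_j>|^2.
Σ |<v, e_j>|^2 = 35/6; ||v||^2 = 10; deficit = 25/6

Write each e_j = u_j / sqrt(<u_j, u_j>) where u_j is the displayed integer vector. Then <v, e_j> = <v, u_j> / sqrt(<u_j, u_j>), so |<v, e_j>|^2 = <v, u_j>^2 / <u_j, u_j>.
Coefficients: <v, e_1> = 4/sqrt(3), <v, e_2> = -1/sqrt(2).
Square and sum: Σ |<v, e_j>|^2 = 35/6.
Compute ||v||^2 = v·v = 10.
Deficit = 10 − 35/6 = 25/6 ≥ 0, confirming Bessel's inequality. (The deficit equals ||v − Σ <v,e_j> e_j||^2, the squared distance from v to span{e_j}.)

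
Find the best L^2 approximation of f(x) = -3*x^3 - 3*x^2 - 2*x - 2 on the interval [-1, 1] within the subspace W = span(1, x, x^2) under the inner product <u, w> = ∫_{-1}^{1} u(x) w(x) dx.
g(x) = -3*x^2 - 19*x/5 - 2

The best approximation g ∈ W is the orthogonal projection of f onto W. Writing g = a_0 + a_1 x + a_2 x^2, the coefficients solve the normal equations G · a = b where
  G_{ij} = <φ_i, φ_j> and b_i = <f, φ_i>, with φ_0 = 1, φ_1 = x, φ_2 = x^2.
G =
  [2, 0, 2/3]
  [0, 2/3, 0]
  [2/3, 0, 2/5],
b = (-6, -38/15, -38/15).
Solving gives a_0 = -2, a_1 = -19/5, a_2 = -3, so
  g(x) = -3*x^2 - 19*x/5 - 2.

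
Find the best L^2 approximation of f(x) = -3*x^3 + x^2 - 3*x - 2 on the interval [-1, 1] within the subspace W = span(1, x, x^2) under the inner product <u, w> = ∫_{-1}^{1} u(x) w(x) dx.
g(x) = x^2 - 24*x/5 - 2

The best approximation g ∈ W is the orthogonal projection of f onto W. Writing g = a_0 + a_1 x + a_2 x^2, the coefficients solve the normal equations G · a = b where
  G_{ij} = <φ_i, φ_j> and b_i = <f, φ_i>, with φ_0 = 1, φ_1 = x, φ_2 = x^2.
G =
  [2, 0, 2/3]
  [0, 2/3, 0]
  [2/3, 0, 2/5],
b = (-10/3, -16/5, -14/15).
Solving gives a_0 = -2, a_1 = -24/5, a_2 = 1, so
  g(x) = x^2 - 24*x/5 - 2.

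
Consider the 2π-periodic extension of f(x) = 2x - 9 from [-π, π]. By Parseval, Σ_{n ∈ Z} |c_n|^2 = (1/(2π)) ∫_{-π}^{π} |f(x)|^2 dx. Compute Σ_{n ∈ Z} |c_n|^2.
Σ |c_n|^2 = 4π^2/3 + 81

Expand and integrate term by term over [-π, π]:
  ∫ (2x)^2 dx = 4·(2π^3/3); ∫ 2·2·(-9)·x dx = 0 (odd integrand); ∫ (-9)^2 dx = 81·2π.
So (1/(2π)) ∫_{-π}^{π} (2x - 9)^2 dx = 4π^2/3 + 81 = 4π^2/3 + 81.
Parseval ⇒ Σ |c_n|^2 = 4π^2/3 + 81.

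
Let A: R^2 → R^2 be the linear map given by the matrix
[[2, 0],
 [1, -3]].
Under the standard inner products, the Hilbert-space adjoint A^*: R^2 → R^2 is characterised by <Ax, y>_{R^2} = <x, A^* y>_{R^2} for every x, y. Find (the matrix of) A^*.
A^* = A^T =
[[2, 1],
 [0, -3]]

For real matrices with standard dot products, the defining identity <Ax, y> = <x, A^* y> gives (Ax)^T y = x^T (A^*) y, i.e. x^T A^T y = x^T (A^*) y. Since this holds for all x, y, we must have A^* = A^T. Therefore
A^* =
[[2, 1],
 [0, -3]].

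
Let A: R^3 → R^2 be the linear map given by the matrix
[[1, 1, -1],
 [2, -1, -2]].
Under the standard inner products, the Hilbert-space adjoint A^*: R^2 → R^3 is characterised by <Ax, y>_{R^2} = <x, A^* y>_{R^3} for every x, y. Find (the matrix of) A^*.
A^* = A^T =
[[1, 2],
 [1, -1],
 [-1, -2]]

For real matrices with standard dot products, the defining identity <Ax, y> = <x, A^* y> gives (Ax)^T y = x^T (A^*) y, i.e. x^T A^T y = x^T (A^*) y. Since this holds for all x, y, we must have A^* = A^T. Therefore
A^* =
[[1, 2],
 [1, -1],
 [-1, -2]].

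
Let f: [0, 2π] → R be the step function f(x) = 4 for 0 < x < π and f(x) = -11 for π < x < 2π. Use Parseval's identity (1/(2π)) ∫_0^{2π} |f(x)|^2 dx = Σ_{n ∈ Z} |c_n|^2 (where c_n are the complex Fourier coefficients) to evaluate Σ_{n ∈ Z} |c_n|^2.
Σ |c_n|^2 = 137/2

Parseval equates the L^2 energy of f (normalised by 1/(2π)) with the ℓ^2 sum of its Fourier coefficients: (1/(2π)) ∫_0^{2π} |f|^2 = Σ |c_n|^2.
Compute the left side: (1/(2π)) [∫_0^π 4^2 dx + ∫_π^{2π} (-11)^2 dx] = (1/(2π)) · (16π + 121π) = (16 + 121)/2 = 137/2.
So Σ_{n ∈ Z} |c_n|^2 = 137/2.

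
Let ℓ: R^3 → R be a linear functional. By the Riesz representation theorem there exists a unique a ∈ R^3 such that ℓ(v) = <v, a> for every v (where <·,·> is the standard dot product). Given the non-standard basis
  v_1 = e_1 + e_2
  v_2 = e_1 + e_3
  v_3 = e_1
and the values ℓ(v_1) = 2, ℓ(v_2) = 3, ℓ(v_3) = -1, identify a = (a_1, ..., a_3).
a = (-1, 3, 4)

Write a = (a_1, ..., a_3) in the standard basis. For each basis vector v_i, ℓ(v_i) = <v_i, a> is a linear equation in the a_j's. Collect the n equations into a matrix system V a = ℓ, where row i of V is v_i (expressed in the standard basis). Since V is invertible (lower-triangular with 1s on the diagonal, up to permutation), solve by back-substitution:
  V =
[[1, 1, 0],
 [1, 0, 1],
 [1, 0, 0]]
  V a = (2, 3, -1)
Solving gives a = (-1, 3, 4).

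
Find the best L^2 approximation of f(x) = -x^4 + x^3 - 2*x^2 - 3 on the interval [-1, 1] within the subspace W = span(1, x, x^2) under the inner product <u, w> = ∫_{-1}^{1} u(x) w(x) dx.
g(x) = -20*x^2/7 + 3*x/5 - 102/35

The best approximation g ∈ W is the orthogonal projection of f onto W. Writing g = a_0 + a_1 x + a_2 x^2, the coefficients solve the normal equations G · a = b where
  G_{ij} = <φ_i, φ_j> and b_i = <f, φ_i>, with φ_0 = 1, φ_1 = x, φ_2 = x^2.
G =
  [2, 0, 2/3]
  [0, 2/3, 0]
  [2/3, 0, 2/5],
b = (-116/15, 2/5, -108/35).
Solving gives a_0 = -102/35, a_1 = 3/5, a_2 = -20/7, so
  g(x) = -20*x^2/7 + 3*x/5 - 102/35.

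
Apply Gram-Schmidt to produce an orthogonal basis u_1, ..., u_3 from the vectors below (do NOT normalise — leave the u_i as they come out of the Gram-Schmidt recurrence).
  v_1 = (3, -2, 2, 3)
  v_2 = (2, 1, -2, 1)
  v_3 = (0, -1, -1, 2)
Orthogonal basis:
  u_1 = (3, -2, 2, 3)
  u_2 = (43/26, 16/13, -29/13, 17/26)
  u_3 = (-273/251, -209/251, -233/251, 289/251)

Apply the Gram-Schmidt recurrence
  u_1 = v_1
  u_i = v_i − Σ_{j<i} ((v_i · u_j) / (u_j · u_j)) · u_j.

Step by step this gives:
  u_1 = (3, -2, 2, 3)
  u_2 = (43/26, 16/13, -29/13, 17/26)
  u_3 = (-273/251, -209/251, -233/251, 289/251)

Orthogonality check:
  u_2 · u_1 = 0 (should be 0)
  u_3 · u_1 = 0 (should be 0)
  u_3 · u_2 = 0 (should be 0)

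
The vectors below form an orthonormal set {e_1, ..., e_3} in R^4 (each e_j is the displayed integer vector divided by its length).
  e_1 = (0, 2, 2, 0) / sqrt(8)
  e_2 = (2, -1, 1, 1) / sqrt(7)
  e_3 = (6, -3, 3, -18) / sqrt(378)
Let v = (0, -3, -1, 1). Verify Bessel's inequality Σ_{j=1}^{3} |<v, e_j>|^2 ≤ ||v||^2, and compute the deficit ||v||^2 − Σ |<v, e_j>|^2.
Σ |<v, e_j>|^2 = 29/3; ||v||^2 = 11; deficit = 4/3

Write each e_j = u_j / sqrt(<u_j, u_j>) where u_j is the displayed integer vector. Then <v, e_j> = <v, u_j> / sqrt(<u_j, u_j>), so |<v, e_j>|^2 = <v, u_j>^2 / <u_j, u_j>.
Coefficients: <v, e_1> = -8/sqrt(8), <v, e_2> = 3/sqrt(7), <v, e_3> = -12/sqrt(378).
Square and sum: Σ |<v, e_j>|^2 = 29/3.
Compute ||v||^2 = v·v = 11.
Deficit = 11 − 29/3 = 4/3 ≥ 0, confirming Bessel's inequality. (The deficit equals ||v − Σ <v,e_j> e_j||^2, the squared distance from v to span{e_j}.)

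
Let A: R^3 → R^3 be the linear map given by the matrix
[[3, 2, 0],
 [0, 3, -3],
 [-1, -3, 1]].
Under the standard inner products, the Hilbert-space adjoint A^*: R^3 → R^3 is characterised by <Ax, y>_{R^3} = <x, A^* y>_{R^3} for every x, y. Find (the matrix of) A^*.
A^* = A^T =
[[3, 0, -1],
 [2, 3, -3],
 [0, -3, 1]]

For real matrices with standard dot products, the defining identity <Ax, y> = <x, A^* y> gives (Ax)^T y = x^T (A^*) y, i.e. x^T A^T y = x^T (A^*) y. Since this holds for all x, y, we must have A^* = A^T. Therefore
A^* =
[[3, 0, -1],
 [2, 3, -3],
 [0, -3, 1]].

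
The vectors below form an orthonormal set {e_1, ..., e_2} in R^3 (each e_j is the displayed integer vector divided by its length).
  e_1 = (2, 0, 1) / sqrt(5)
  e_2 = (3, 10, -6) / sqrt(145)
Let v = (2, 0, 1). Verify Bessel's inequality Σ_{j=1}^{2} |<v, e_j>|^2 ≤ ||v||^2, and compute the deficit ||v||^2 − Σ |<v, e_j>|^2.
Σ |<v, e_j>|^2 = 5; ||v||^2 = 5; deficit = 0

Write each e_j = u_j / sqrt(<u_j, u_j>) where u_j is the displayed integer vector. Then <v, e_j> = <v, u_j> / sqrt(<u_j, u_j>), so |<v, e_j>|^2 = <v, u_j>^2 / <u_j, u_j>.
Coefficients: <v, e_1> = 5/sqrt(5), <v, e_2> = 0/sqrt(145).
Square and sum: Σ |<v, e_j>|^2 = 5.
Compute ||v||^2 = v·v = 5.
Deficit = 5 − 5 = 0 ≥ 0, confirming Bessel's inequality. (The deficit equals ||v − Σ <v,e_j> e_j||^2, the squared distance from v to span{e_j}.)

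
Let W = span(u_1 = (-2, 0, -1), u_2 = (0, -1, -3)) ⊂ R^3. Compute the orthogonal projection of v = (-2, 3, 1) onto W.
proj_W(v) = (-96/41, 39/41, 69/41)

Set up U = [u_1 | ... | u_2] ∈ R^(3×2). The projector onto W = col(U) is P = U (U^T U)^(-1) U^T.
Compute U^T U =
  [5, 3]
  [3, 10],
and U^T v = (3, -6).
Solve U^T U · c = U^T v for the coefficients: c = (48/41, -39/41). The projection is proj_W(v) = U c.
Check: (v - proj_W(v)) · u_1 = 0  (should be 0).
Check: (v - proj_W(v)) · u_2 = 0  (should be 0).
Result: proj_W(v) = (-96/41, 39/41, 69/41).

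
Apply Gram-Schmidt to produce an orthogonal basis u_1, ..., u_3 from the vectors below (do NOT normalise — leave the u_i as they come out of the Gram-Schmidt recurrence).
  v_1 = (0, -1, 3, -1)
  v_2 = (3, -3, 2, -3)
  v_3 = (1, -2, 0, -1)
Orthogonal basis:
  u_1 = (0, -1, 3, -1)
  u_2 = (3, -21/11, -14/11, -21/11)
  u_3 = (-91/197, -157/197, -39/197, 40/197)

Apply the Gram-Schmidt recurrence
  u_1 = v_1
  u_i = v_i − Σ_{j<i} ((v_i · u_j) / (u_j · u_j)) · u_j.

Step by step this gives:
  u_1 = (0, -1, 3, -1)
  u_2 = (3, -21/11, -14/11, -21/11)
  u_3 = (-91/197, -157/197, -39/197, 40/197)

Orthogonality check:
  u_2 · u_1 = 0 (should be 0)
  u_3 · u_1 = 0 (should be 0)
  u_3 · u_2 = 0 (should be 0)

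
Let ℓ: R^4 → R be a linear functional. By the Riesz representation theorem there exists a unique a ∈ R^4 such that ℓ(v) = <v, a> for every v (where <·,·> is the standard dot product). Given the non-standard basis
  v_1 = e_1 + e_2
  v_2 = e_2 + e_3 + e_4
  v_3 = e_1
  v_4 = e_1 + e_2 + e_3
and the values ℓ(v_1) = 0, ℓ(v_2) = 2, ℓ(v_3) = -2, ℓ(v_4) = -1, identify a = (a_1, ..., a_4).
a = (-2, 2, -1, 1)

Write a = (a_1, ..., a_4) in the standard basis. For each basis vector v_i, ℓ(v_i) = <v_i, a> is a linear equation in the a_j's. Collect the n equations into a matrix system V a = ℓ, where row i of V is v_i (expressed in the standard basis). Since V is invertible (lower-triangular with 1s on the diagonal, up to permutation), solve by back-substitution:
  V =
[[1, 1, 0, 0],
 [0, 1, 1, 1],
 [1, 0, 0, 0],
 [1, 1, 1, 0]]
  V a = (0, 2, -2, -1)
Solving gives a = (-2, 2, -1, 1).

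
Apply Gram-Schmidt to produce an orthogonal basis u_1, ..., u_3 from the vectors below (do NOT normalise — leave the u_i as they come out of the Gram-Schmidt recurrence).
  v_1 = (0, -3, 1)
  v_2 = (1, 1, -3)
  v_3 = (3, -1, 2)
Orthogonal basis:
  u_1 = (0, -3, 1)
  u_2 = (1, -4/5, -12/5)
  u_3 = (116/37, 29/74, 87/74)

Apply the Gram-Schmidt recurrence
  u_1 = v_1
  u_i = v_i − Σ_{j<i} ((v_i · u_j) / (u_j · u_j)) · u_j.

Step by step this gives:
  u_1 = (0, -3, 1)
  u_2 = (1, -4/5, -12/5)
  u_3 = (116/37, 29/74, 87/74)

Orthogonality check:
  u_2 · u_1 = 0 (should be 0)
  u_3 · u_1 = 0 (should be 0)
  u_3 · u_2 = 0 (should be 0)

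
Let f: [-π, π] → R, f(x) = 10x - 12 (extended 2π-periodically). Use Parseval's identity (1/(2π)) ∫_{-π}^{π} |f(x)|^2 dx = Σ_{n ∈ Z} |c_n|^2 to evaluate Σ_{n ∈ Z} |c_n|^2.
Σ |c_n|^2 = 100π^2/3 + 144

Expand and integrate term by term over [-π, π]:
  ∫ (10x)^2 dx = 100·(2π^3/3); ∫ 2·10·(-12)·x dx = 0 (odd integrand); ∫ (-12)^2 dx = 144·2π.
So (1/(2π)) ∫_{-π}^{π} (10x - 12)^2 dx = 100π^2/3 + 144 = 100π^2/3 + 144.
Parseval ⇒ Σ |c_n|^2 = 100π^2/3 + 144.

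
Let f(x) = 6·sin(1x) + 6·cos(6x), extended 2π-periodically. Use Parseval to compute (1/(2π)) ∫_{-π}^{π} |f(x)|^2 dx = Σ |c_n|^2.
Σ |c_n|^2 = 36

Expand |f|^2 and use orthogonality of {sin(nx), cos(mx)} on [-π, π]:
  ∫_{-π}^{π} sin(nx)^2 dx = π, ∫ cos(mx)^2 dx = π, and cross terms integrate to 0.
So ∫_{-π}^{π} f(x)^2 dx = 6^2 · π + 6^2 · π = (36 + 36)π.
Divide by 2π: (36 + 36)/2 = 36.
By Parseval, this equals Σ |c_n|^2.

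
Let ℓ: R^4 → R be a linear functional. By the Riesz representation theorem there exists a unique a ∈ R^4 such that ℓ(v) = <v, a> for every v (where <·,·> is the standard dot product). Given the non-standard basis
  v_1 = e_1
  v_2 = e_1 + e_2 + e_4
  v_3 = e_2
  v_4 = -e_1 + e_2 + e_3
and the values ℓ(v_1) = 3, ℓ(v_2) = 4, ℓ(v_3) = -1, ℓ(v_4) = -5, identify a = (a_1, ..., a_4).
a = (3, -1, -1, 2)

Write a = (a_1, ..., a_4) in the standard basis. For each basis vector v_i, ℓ(v_i) = <v_i, a> is a linear equation in the a_j's. Collect the n equations into a matrix system V a = ℓ, where row i of V is v_i (expressed in the standard basis). Since V is invertible (lower-triangular with 1s on the diagonal, up to permutation), solve by back-substitution:
  V =
[[1, 0, 0, 0],
 [1, 1, 0, 1],
 [0, 1, 0, 0],
 [-1, 1, 1, 0]]
  V a = (3, 4, -1, -5)
Solving gives a = (3, -1, -1, 2).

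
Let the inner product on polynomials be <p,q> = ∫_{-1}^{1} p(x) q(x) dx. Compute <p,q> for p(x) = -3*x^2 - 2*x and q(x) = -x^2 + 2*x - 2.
<p,q> = 38/15

Expand the product: p(x)·q(x) = 3*x^4 - 4*x^3 + 2*x^2 + 4*x.
∫_{-1}^{1} of each monomial x^k gives [2/(k+1) if k even, 0 if k odd]. Integrating term-by-term (or equivalently evaluating the antiderivative F(x) = 3*x^5/5 - x^4 + 2*x^3/3 + 2*x^2 at the endpoints):
  F(1) − F(−1) = 34/15 − (-4/15) = 38/15.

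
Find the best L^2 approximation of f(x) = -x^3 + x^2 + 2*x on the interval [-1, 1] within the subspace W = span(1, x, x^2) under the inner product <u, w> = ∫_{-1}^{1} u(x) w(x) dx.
g(x) = x^2 + 7*x/5

The best approximation g ∈ W is the orthogonal projection of f onto W. Writing g = a_0 + a_1 x + a_2 x^2, the coefficients solve the normal equations G · a = b where
  G_{ij} = <φ_i, φ_j> and b_i = <f, φ_i>, with φ_0 = 1, φ_1 = x, φ_2 = x^2.
G =
  [2, 0, 2/3]
  [0, 2/3, 0]
  [2/3, 0, 2/5],
b = (2/3, 14/15, 2/5).
Solving gives a_0 = 0, a_1 = 7/5, a_2 = 1, so
  g(x) = x^2 + 7*x/5.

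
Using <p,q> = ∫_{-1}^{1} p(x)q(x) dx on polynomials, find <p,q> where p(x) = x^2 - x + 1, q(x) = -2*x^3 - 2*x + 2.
<p,q> = 112/15

Expand the product: p(x)·q(x) = -2*x^5 + 2*x^4 - 4*x^3 + 4*x^2 - 4*x + 2.
∫_{-1}^{1} of each monomial x^k gives [2/(k+1) if k even, 0 if k odd]. Integrating term-by-term (or equivalently evaluating the antiderivative F(x) = -x^6/3 + 2*x^5/5 - x^4 + 4*x^3/3 - 2*x^2 + 2*x at the endpoints):
  F(1) − F(−1) = 2/5 − (-106/15) = 112/15.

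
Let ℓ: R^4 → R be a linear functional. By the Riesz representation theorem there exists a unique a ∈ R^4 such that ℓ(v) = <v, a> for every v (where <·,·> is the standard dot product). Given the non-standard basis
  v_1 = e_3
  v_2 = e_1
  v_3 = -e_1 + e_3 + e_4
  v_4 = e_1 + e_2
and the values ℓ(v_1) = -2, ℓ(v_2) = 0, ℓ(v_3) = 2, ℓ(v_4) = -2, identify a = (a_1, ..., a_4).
a = (0, -2, -2, 4)

Write a = (a_1, ..., a_4) in the standard basis. For each basis vector v_i, ℓ(v_i) = <v_i, a> is a linear equation in the a_j's. Collect the n equations into a matrix system V a = ℓ, where row i of V is v_i (expressed in the standard basis). Since V is invertible (lower-triangular with 1s on the diagonal, up to permutation), solve by back-substitution:
  V =
[[0, 0, 1, 0],
 [1, 0, 0, 0],
 [-1, 0, 1, 1],
 [1, 1, 0, 0]]
  V a = (-2, 0, 2, -2)
Solving gives a = (0, -2, -2, 4).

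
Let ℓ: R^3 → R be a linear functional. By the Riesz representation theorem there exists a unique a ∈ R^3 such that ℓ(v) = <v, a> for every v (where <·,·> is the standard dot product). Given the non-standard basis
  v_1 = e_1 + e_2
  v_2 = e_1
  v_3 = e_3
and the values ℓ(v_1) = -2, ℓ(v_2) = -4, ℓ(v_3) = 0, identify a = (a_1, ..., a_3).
a = (-4, 2, 0)

Write a = (a_1, ..., a_3) in the standard basis. For each basis vector v_i, ℓ(v_i) = <v_i, a> is a linear equation in the a_j's. Collect the n equations into a matrix system V a = ℓ, where row i of V is v_i (expressed in the standard basis). Since V is invertible (lower-triangular with 1s on the diagonal, up to permutation), solve by back-substitution:
  V =
[[1, 1, 0],
 [1, 0, 0],
 [0, 0, 1]]
  V a = (-2, -4, 0)
Solving gives a = (-4, 2, 0).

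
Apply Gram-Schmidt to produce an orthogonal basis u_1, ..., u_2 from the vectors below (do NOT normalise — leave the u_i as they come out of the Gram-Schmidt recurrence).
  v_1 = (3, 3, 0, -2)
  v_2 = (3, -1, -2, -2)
Orthogonal basis:
  u_1 = (3, 3, 0, -2)
  u_2 = (18/11, -26/11, -2, -12/11)

Apply the Gram-Schmidt recurrence
  u_1 = v_1
  u_i = v_i − Σ_{j<i} ((v_i · u_j) / (u_j · u_j)) · u_j.

Step by step this gives:
  u_1 = (3, 3, 0, -2)
  u_2 = (18/11, -26/11, -2, -12/11)

Orthogonality check:
  u_2 · u_1 = 0 (should be 0)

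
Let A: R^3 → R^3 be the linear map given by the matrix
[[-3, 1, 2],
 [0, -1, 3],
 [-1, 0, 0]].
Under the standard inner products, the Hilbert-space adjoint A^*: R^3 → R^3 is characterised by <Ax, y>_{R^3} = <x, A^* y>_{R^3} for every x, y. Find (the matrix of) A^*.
A^* = A^T =
[[-3, 0, -1],
 [1, -1, 0],
 [2, 3, 0]]

For real matrices with standard dot products, the defining identity <Ax, y> = <x, A^* y> gives (Ax)^T y = x^T (A^*) y, i.e. x^T A^T y = x^T (A^*) y. Since this holds for all x, y, we must have A^* = A^T. Therefore
A^* =
[[-3, 0, -1],
 [1, -1, 0],
 [2, 3, 0]].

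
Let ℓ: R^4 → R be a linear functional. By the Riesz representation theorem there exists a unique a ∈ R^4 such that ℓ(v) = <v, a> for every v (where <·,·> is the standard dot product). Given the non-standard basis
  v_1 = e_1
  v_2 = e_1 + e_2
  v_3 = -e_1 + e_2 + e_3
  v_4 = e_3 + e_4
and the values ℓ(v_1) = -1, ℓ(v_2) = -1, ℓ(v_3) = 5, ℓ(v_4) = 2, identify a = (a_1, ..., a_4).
a = (-1, 0, 4, -2)

Write a = (a_1, ..., a_4) in the standard basis. For each basis vector v_i, ℓ(v_i) = <v_i, a> is a linear equation in the a_j's. Collect the n equations into a matrix system V a = ℓ, where row i of V is v_i (expressed in the standard basis). Since V is invertible (lower-triangular with 1s on the diagonal, up to permutation), solve by back-substitution:
  V =
[[1, 0, 0, 0],
 [1, 1, 0, 0],
 [-1, 1, 1, 0],
 [0, 0, 1, 1]]
  V a = (-1, -1, 5, 2)
Solving gives a = (-1, 0, 4, -2).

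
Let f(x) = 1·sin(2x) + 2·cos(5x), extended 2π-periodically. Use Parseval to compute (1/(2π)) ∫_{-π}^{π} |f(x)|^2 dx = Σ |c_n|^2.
Σ |c_n|^2 = 5/2

Expand |f|^2 and use orthogonality of {sin(nx), cos(mx)} on [-π, π]:
  ∫_{-π}^{π} sin(nx)^2 dx = π, ∫ cos(mx)^2 dx = π, and cross terms integrate to 0.
So ∫_{-π}^{π} f(x)^2 dx = 1^2 · π + 2^2 · π = (1 + 4)π.
Divide by 2π: (1 + 4)/2 = 5/2.
By Parseval, this equals Σ |c_n|^2.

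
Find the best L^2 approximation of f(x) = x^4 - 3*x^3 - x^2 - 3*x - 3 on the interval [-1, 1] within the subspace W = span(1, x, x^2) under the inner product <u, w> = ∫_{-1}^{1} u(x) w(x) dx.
g(x) = -x^2/7 - 24*x/5 - 108/35

The best approximation g ∈ W is the orthogonal projection of f onto W. Writing g = a_0 + a_1 x + a_2 x^2, the coefficients solve the normal equations G · a = b where
  G_{ij} = <φ_i, φ_j> and b_i = <f, φ_i>, with φ_0 = 1, φ_1 = x, φ_2 = x^2.
G =
  [2, 0, 2/3]
  [0, 2/3, 0]
  [2/3, 0, 2/5],
b = (-94/15, -16/5, -74/35).
Solving gives a_0 = -108/35, a_1 = -24/5, a_2 = -1/7, so
  g(x) = -x^2/7 - 24*x/5 - 108/35.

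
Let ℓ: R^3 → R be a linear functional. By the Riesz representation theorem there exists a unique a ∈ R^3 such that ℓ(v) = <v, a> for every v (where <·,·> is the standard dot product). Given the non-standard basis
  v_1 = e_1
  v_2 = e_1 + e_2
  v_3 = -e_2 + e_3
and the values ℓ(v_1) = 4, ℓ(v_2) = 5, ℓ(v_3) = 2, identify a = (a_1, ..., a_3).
a = (4, 1, 3)

Write a = (a_1, ..., a_3) in the standard basis. For each basis vector v_i, ℓ(v_i) = <v_i, a> is a linear equation in the a_j's. Collect the n equations into a matrix system V a = ℓ, where row i of V is v_i (expressed in the standard basis). Since V is invertible (lower-triangular with 1s on the diagonal, up to permutation), solve by back-substitution:
  V =
[[1, 0, 0],
 [1, 1, 0],
 [0, -1, 1]]
  V a = (4, 5, 2)
Solving gives a = (4, 1, 3).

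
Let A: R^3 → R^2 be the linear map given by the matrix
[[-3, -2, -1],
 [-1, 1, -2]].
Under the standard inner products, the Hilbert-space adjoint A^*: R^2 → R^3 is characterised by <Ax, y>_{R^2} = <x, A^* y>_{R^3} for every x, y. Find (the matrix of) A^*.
A^* = A^T =
[[-3, -1],
 [-2, 1],
 [-1, -2]]

For real matrices with standard dot products, the defining identity <Ax, y> = <x, A^* y> gives (Ax)^T y = x^T (A^*) y, i.e. x^T A^T y = x^T (A^*) y. Since this holds for all x, y, we must have A^* = A^T. Therefore
A^* =
[[-3, -1],
 [-2, 1],
 [-1, -2]].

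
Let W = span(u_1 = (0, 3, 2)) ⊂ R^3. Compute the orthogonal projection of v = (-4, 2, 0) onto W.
proj_W(v) = (0, 18/13, 12/13)

Set up U = [u_1 | ... | u_1] ∈ R^(3×1). The projector onto W = col(U) is P = U (U^T U)^(-1) U^T.
Compute U^T U =
  [13],
and U^T v = (6).
Solve U^T U · c = U^T v for the coefficients: c = (6/13). The projection is proj_W(v) = U c.
Check: (v - proj_W(v)) · u_1 = 0  (should be 0).
Result: proj_W(v) = (0, 18/13, 12/13).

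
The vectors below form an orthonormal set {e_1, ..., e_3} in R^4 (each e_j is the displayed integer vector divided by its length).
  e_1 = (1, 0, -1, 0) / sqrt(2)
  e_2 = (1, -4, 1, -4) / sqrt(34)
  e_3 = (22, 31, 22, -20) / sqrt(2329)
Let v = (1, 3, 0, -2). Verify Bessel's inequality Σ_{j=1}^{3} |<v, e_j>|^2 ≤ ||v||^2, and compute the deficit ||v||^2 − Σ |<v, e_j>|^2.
Σ |<v, e_j>|^2 = 1518/137; ||v||^2 = 14; deficit = 400/137

Write each e_j = u_j / sqrt(<u_j, u_j>) where u_j is the displayed integer vector. Then <v, e_j> = <v, u_j> / sqrt(<u_j, u_j>), so |<v, e_j>|^2 = <v, u_j>^2 / <u_j, u_j>.
Coefficients: <v, e_1> = 1/sqrt(2), <v, e_2> = -3/sqrt(34), <v, e_3> = 155/sqrt(2329).
Square and sum: Σ |<v, e_j>|^2 = 1518/137.
Compute ||v||^2 = v·v = 14.
Deficit = 14 − 1518/137 = 400/137 ≥ 0, confirming Bessel's inequality. (The deficit equals ||v − Σ <v,e_j> e_j||^2, the squared distance from v to span{e_j}.)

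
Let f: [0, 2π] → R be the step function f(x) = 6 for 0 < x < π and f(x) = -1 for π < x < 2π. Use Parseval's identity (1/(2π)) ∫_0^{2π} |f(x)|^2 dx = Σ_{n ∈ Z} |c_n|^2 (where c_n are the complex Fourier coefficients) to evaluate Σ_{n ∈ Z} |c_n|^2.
Σ |c_n|^2 = 37/2

Parseval equates the L^2 energy of f (normalised by 1/(2π)) with the ℓ^2 sum of its Fourier coefficients: (1/(2π)) ∫_0^{2π} |f|^2 = Σ |c_n|^2.
Compute the left side: (1/(2π)) [∫_0^π 6^2 dx + ∫_π^{2π} (-1)^2 dx] = (1/(2π)) · (36π + 1π) = (36 + 1)/2 = 37/2.
So Σ_{n ∈ Z} |c_n|^2 = 37/2.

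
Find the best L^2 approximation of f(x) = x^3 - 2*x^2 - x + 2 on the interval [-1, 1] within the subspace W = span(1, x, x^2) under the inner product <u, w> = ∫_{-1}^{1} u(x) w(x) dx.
g(x) = -2*x^2 - 2*x/5 + 2

The best approximation g ∈ W is the orthogonal projection of f onto W. Writing g = a_0 + a_1 x + a_2 x^2, the coefficients solve the normal equations G · a = b where
  G_{ij} = <φ_i, φ_j> and b_i = <f, φ_i>, with φ_0 = 1, φ_1 = x, φ_2 = x^2.
G =
  [2, 0, 2/3]
  [0, 2/3, 0]
  [2/3, 0, 2/5],
b = (8/3, -4/15, 8/15).
Solving gives a_0 = 2, a_1 = -2/5, a_2 = -2, so
  g(x) = -2*x^2 - 2*x/5 + 2.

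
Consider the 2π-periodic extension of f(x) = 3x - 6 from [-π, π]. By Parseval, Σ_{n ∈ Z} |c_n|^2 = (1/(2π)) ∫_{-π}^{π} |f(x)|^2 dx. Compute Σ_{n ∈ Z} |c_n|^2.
Σ |c_n|^2 = 3π^2 + 36

Expand and integrate term by term over [-π, π]:
  ∫ (3x)^2 dx = 9·(2π^3/3); ∫ 2·3·(-6)·x dx = 0 (odd integrand); ∫ (-6)^2 dx = 36·2π.
So (1/(2π)) ∫_{-π}^{π} (3x - 6)^2 dx = 9π^2/3 + 36 = 3π^2 + 36.
Parseval ⇒ Σ |c_n|^2 = 3π^2 + 36.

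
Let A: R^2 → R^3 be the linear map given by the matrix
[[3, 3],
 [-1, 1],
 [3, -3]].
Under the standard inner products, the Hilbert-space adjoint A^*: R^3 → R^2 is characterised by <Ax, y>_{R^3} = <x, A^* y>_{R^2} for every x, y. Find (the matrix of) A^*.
A^* = A^T =
[[3, -1, 3],
 [3, 1, -3]]

For real matrices with standard dot products, the defining identity <Ax, y> = <x, A^* y> gives (Ax)^T y = x^T (A^*) y, i.e. x^T A^T y = x^T (A^*) y. Since this holds for all x, y, we must have A^* = A^T. Therefore
A^* =
[[3, -1, 3],
 [3, 1, -3]].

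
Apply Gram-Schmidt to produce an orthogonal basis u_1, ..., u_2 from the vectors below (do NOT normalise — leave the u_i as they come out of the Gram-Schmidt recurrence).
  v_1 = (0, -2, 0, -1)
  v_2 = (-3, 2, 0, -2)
Orthogonal basis:
  u_1 = (0, -2, 0, -1)
  u_2 = (-3, 6/5, 0, -12/5)

Apply the Gram-Schmidt recurrence
  u_1 = v_1
  u_i = v_i − Σ_{j<i} ((v_i · u_j) / (u_j · u_j)) · u_j.

Step by step this gives:
  u_1 = (0, -2, 0, -1)
  u_2 = (-3, 6/5, 0, -12/5)

Orthogonality check:
  u_2 · u_1 = 0 (should be 0)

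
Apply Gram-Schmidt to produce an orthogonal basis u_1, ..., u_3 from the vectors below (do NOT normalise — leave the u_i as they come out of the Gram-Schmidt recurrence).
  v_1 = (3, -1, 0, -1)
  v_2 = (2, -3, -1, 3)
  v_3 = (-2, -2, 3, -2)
Orthogonal basis:
  u_1 = (3, -1, 0, -1)
  u_2 = (4/11, -27/11, -1, 39/11)
  u_3 = (-292/217, -633/217, 586/217, -243/217)

Apply the Gram-Schmidt recurrence
  u_1 = v_1
  u_i = v_i − Σ_{j<i} ((v_i · u_j) / (u_j · u_j)) · u_j.

Step by step this gives:
  u_1 = (3, -1, 0, -1)
  u_2 = (4/11, -27/11, -1, 39/11)
  u_3 = (-292/217, -633/217, 586/217, -243/217)

Orthogonality check:
  u_2 · u_1 = 0 (should be 0)
  u_3 · u_1 = 0 (should be 0)
  u_3 · u_2 = 0 (should be 0)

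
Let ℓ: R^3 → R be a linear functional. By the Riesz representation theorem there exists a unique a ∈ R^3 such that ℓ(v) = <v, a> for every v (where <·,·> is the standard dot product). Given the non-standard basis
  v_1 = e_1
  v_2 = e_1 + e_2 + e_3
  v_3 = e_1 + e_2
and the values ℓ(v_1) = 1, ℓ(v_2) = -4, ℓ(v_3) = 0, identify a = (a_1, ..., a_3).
a = (1, -1, -4)

Write a = (a_1, ..., a_3) in the standard basis. For each basis vector v_i, ℓ(v_i) = <v_i, a> is a linear equation in the a_j's. Collect the n equations into a matrix system V a = ℓ, where row i of V is v_i (expressed in the standard basis). Since V is invertible (lower-triangular with 1s on the diagonal, up to permutation), solve by back-substitution:
  V =
[[1, 0, 0],
 [1, 1, 1],
 [1, 1, 0]]
  V a = (1, -4, 0)
Solving gives a = (1, -1, -4).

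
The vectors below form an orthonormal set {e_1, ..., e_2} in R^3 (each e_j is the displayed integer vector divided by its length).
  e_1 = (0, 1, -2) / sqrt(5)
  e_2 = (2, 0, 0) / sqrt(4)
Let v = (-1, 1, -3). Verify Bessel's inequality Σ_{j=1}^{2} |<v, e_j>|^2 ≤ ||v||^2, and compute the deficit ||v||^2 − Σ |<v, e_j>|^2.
Σ |<v, e_j>|^2 = 54/5; ||v||^2 = 11; deficit = 1/5

Write each e_j = u_j / sqrt(<u_j, u_j>) where u_j is the displayed integer vector. Then <v, e_j> = <v, u_j> / sqrt(<u_j, u_j>), so |<v, e_j>|^2 = <v, u_j>^2 / <u_j, u_j>.
Coefficients: <v, e_1> = 7/sqrt(5), <v, e_2> = -2/sqrt(4).
Square and sum: Σ |<v, e_j>|^2 = 54/5.
Compute ||v||^2 = v·v = 11.
Deficit = 11 − 54/5 = 1/5 ≥ 0, confirming Bessel's inequality. (The deficit equals ||v − Σ <v,e_j> e_j||^2, the squared distance from v to span{e_j}.)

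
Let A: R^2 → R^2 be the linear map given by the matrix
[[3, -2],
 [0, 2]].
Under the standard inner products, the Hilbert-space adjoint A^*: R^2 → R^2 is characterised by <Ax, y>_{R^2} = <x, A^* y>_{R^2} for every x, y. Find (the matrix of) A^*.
A^* = A^T =
[[3, 0],
 [-2, 2]]

For real matrices with standard dot products, the defining identity <Ax, y> = <x, A^* y> gives (Ax)^T y = x^T (A^*) y, i.e. x^T A^T y = x^T (A^*) y. Since this holds for all x, y, we must have A^* = A^T. Therefore
A^* =
[[3, 0],
 [-2, 2]].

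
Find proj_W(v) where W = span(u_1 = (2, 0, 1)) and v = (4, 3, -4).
proj_W(v) = (8/5, 0, 4/5)

Set up U = [u_1 | ... | u_1] ∈ R^(3×1). The projector onto W = col(U) is P = U (U^T U)^(-1) U^T.
Compute U^T U =
  [5],
and U^T v = (4).
Solve U^T U · c = U^T v for the coefficients: c = (4/5). The projection is proj_W(v) = U c.
Check: (v - proj_W(v)) · u_1 = 0  (should be 0).
Result: proj_W(v) = (8/5, 0, 4/5).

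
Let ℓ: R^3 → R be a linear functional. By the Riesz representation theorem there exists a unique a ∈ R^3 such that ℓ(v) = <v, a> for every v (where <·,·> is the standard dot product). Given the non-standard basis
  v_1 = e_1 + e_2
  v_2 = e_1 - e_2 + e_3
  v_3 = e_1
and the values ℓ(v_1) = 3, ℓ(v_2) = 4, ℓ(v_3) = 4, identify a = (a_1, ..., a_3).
a = (4, -1, -1)

Write a = (a_1, ..., a_3) in the standard basis. For each basis vector v_i, ℓ(v_i) = <v_i, a> is a linear equation in the a_j's. Collect the n equations into a matrix system V a = ℓ, where row i of V is v_i (expressed in the standard basis). Since V is invertible (lower-triangular with 1s on the diagonal, up to permutation), solve by back-substitution:
  V =
[[1, 1, 0],
 [1, -1, 1],
 [1, 0, 0]]
  V a = (3, 4, 4)
Solving gives a = (4, -1, -1).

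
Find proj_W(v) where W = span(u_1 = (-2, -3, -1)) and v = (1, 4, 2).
proj_W(v) = (16/7, 24/7, 8/7)

Set up U = [u_1 | ... | u_1] ∈ R^(3×1). The projector onto W = col(U) is P = U (U^T U)^(-1) U^T.
Compute U^T U =
  [14],
and U^T v = (-16).
Solve U^T U · c = U^T v for the coefficients: c = (-8/7). The projection is proj_W(v) = U c.
Check: (v - proj_W(v)) · u_1 = 0  (should be 0).
Result: proj_W(v) = (16/7, 24/7, 8/7).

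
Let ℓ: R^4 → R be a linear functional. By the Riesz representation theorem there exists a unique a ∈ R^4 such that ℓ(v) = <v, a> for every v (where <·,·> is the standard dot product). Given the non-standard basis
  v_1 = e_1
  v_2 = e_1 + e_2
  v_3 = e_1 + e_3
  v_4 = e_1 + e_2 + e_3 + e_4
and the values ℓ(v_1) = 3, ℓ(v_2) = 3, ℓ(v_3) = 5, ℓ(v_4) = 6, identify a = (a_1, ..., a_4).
a = (3, 0, 2, 1)

Write a = (a_1, ..., a_4) in the standard basis. For each basis vector v_i, ℓ(v_i) = <v_i, a> is a linear equation in the a_j's. Collect the n equations into a matrix system V a = ℓ, where row i of V is v_i (expressed in the standard basis). Since V is invertible (lower-triangular with 1s on the diagonal, up to permutation), solve by back-substitution:
  V =
[[1, 0, 0, 0],
 [1, 1, 0, 0],
 [1, 0, 1, 0],
 [1, 1, 1, 1]]
  V a = (3, 3, 5, 6)
Solving gives a = (3, 0, 2, 1).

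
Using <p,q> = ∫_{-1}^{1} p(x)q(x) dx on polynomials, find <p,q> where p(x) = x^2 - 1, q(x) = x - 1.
<p,q> = 4/3

Expand the product: p(x)·q(x) = x^3 - x^2 - x + 1.
∫_{-1}^{1} of each monomial x^k gives [2/(k+1) if k even, 0 if k odd]. Integrating term-by-term (or equivalently evaluating the antiderivative F(x) = x^4/4 - x^3/3 - x^2/2 + x at the endpoints):
  F(1) − F(−1) = 5/12 − (-11/12) = 4/3.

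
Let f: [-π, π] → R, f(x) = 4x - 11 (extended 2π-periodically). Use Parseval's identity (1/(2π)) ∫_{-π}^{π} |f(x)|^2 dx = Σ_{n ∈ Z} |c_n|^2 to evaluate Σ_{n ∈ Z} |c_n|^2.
Σ |c_n|^2 = 16π^2/3 + 121

Expand and integrate term by term over [-π, π]:
  ∫ (4x)^2 dx = 16·(2π^3/3); ∫ 2·4·(-11)·x dx = 0 (odd integrand); ∫ (-11)^2 dx = 121·2π.
So (1/(2π)) ∫_{-π}^{π} (4x - 11)^2 dx = 16π^2/3 + 121 = 16π^2/3 + 121.
Parseval ⇒ Σ |c_n|^2 = 16π^2/3 + 121.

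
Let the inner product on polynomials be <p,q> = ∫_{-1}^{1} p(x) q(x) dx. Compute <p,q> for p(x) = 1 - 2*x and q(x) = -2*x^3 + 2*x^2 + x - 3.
<p,q> = -22/5

Expand the product: p(x)·q(x) = 4*x^4 - 6*x^3 + 7*x - 3.
∫_{-1}^{1} of each monomial x^k gives [2/(k+1) if k even, 0 if k odd]. Integrating term-by-term (or equivalently evaluating the antiderivative F(x) = 4*x^5/5 - 3*x^4/2 + 7*x^2/2 - 3*x at the endpoints):
  F(1) − F(−1) = -1/5 − (21/5) = -22/5.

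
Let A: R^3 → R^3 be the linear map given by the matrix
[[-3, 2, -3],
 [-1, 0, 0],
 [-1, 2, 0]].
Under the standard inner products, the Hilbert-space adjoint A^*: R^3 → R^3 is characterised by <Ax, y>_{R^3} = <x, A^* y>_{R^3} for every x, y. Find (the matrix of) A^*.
A^* = A^T =
[[-3, -1, -1],
 [2, 0, 2],
 [-3, 0, 0]]

For real matrices with standard dot products, the defining identity <Ax, y> = <x, A^* y> gives (Ax)^T y = x^T (A^*) y, i.e. x^T A^T y = x^T (A^*) y. Since this holds for all x, y, we must have A^* = A^T. Therefore
A^* =
[[-3, -1, -1],
 [2, 0, 2],
 [-3, 0, 0]].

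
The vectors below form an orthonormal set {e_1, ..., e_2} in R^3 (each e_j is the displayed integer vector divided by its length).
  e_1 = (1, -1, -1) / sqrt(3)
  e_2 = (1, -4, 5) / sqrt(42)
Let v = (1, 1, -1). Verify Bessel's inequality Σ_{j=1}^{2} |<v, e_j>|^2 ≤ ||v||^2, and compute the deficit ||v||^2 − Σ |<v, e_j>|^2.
Σ |<v, e_j>|^2 = 13/7; ||v||^2 = 3; deficit = 8/7

Write each e_j = u_j / sqrt(<u_j, u_j>) where u_j is the displayed integer vector. Then <v, e_j> = <v, u_j> / sqrt(<u_j, u_j>), so |<v, e_j>|^2 = <v, u_j>^2 / <u_j, u_j>.
Coefficients: <v, e_1> = 1/sqrt(3), <v, e_2> = -8/sqrt(42).
Square and sum: Σ |<v, e_j>|^2 = 13/7.
Compute ||v||^2 = v·v = 3.
Deficit = 3 − 13/7 = 8/7 ≥ 0, confirming Bessel's inequality. (The deficit equals ||v − Σ <v,e_j> e_j||^2, the squared distance from v to span{e_j}.)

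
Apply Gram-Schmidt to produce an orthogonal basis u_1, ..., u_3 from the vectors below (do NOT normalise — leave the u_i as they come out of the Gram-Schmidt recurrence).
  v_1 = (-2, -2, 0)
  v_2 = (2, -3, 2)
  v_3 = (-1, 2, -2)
Orthogonal basis:
  u_1 = (-2, -2, 0)
  u_2 = (5/2, -5/2, 2)
  u_3 = (8/33, -8/33, -20/33)

Apply the Gram-Schmidt recurrence
  u_1 = v_1
  u_i = v_i − Σ_{j<i} ((v_i · u_j) / (u_j · u_j)) · u_j.

Step by step this gives:
  u_1 = (-2, -2, 0)
  u_2 = (5/2, -5/2, 2)
  u_3 = (8/33, -8/33, -20/33)

Orthogonality check:
  u_2 · u_1 = 0 (should be 0)
  u_3 · u_1 = 0 (should be 0)
  u_3 · u_2 = 0 (should be 0)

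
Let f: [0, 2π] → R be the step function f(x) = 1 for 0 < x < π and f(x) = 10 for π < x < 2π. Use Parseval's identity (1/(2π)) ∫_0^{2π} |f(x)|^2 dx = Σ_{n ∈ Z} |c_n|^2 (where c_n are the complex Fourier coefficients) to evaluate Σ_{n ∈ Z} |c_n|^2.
Σ |c_n|^2 = 101/2

Parseval equates the L^2 energy of f (normalised by 1/(2π)) with the ℓ^2 sum of its Fourier coefficients: (1/(2π)) ∫_0^{2π} |f|^2 = Σ |c_n|^2.
Compute the left side: (1/(2π)) [∫_0^π 1^2 dx + ∫_π^{2π} 10^2 dx] = (1/(2π)) · (1π + 100π) = (1 + 100)/2 = 101/2.
So Σ_{n ∈ Z} |c_n|^2 = 101/2.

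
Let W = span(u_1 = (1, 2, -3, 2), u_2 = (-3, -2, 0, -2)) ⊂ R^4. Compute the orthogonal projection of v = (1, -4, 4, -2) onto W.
proj_W(v) = (-19/185, -402/185, 876/185, -402/185)

Set up U = [u_1 | ... | u_2] ∈ R^(4×2). The projector onto W = col(U) is P = U (U^T U)^(-1) U^T.
Compute U^T U =
  [18, -11]
  [-11, 17],
and U^T v = (-23, 9).
Solve U^T U · c = U^T v for the coefficients: c = (-292/185, -91/185). The projection is proj_W(v) = U c.
Check: (v - proj_W(v)) · u_1 = 0  (should be 0).
Check: (v - proj_W(v)) · u_2 = 0  (should be 0).
Result: proj_W(v) = (-19/185, -402/185, 876/185, -402/185).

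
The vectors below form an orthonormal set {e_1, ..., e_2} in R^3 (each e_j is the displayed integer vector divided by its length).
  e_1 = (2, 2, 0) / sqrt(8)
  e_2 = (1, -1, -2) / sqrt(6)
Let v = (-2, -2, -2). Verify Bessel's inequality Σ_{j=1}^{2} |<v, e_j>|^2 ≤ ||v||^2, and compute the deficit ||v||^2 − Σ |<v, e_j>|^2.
Σ |<v, e_j>|^2 = 32/3; ||v||^2 = 12; deficit = 4/3

Write each e_j = u_j / sqrt(<u_j, u_j>) where u_j is the displayed integer vector. Then <v, e_j> = <v, u_j> / sqrt(<u_j, u_j>), so |<v, e_j>|^2 = <v, u_j>^2 / <u_j, u_j>.
Coefficients: <v, e_1> = -8/sqrt(8), <v, e_2> = 4/sqrt(6).
Square and sum: Σ |<v, e_j>|^2 = 32/3.
Compute ||v||^2 = v·v = 12.
Deficit = 12 − 32/3 = 4/3 ≥ 0, confirming Bessel's inequality. (The deficit equals ||v − Σ <v,e_j> e_j||^2, the squared distance from v to span{e_j}.)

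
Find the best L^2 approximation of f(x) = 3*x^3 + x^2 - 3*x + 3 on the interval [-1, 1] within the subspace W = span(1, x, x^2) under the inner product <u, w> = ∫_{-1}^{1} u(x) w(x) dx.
g(x) = x^2 - 6*x/5 + 3

The best approximation g ∈ W is the orthogonal projection of f onto W. Writing g = a_0 + a_1 x + a_2 x^2, the coefficients solve the normal equations G · a = b where
  G_{ij} = <φ_i, φ_j> and b_i = <f, φ_i>, with φ_0 = 1, φ_1 = x, φ_2 = x^2.
G =
  [2, 0, 2/3]
  [0, 2/3, 0]
  [2/3, 0, 2/5],
b = (20/3, -4/5, 12/5).
Solving gives a_0 = 3, a_1 = -6/5, a_2 = 1, so
  g(x) = x^2 - 6*x/5 + 3.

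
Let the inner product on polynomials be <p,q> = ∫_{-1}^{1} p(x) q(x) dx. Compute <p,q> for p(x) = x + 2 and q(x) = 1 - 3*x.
<p,q> = 2

Expand the product: p(x)·q(x) = -3*x^2 - 5*x + 2.
∫_{-1}^{1} of each monomial x^k gives [2/(k+1) if k even, 0 if k odd]. Integrating term-by-term (or equivalently evaluating the antiderivative F(x) = -x^3 - 5*x^2/2 + 2*x at the endpoints):
  F(1) − F(−1) = -3/2 − (-7/2) = 2.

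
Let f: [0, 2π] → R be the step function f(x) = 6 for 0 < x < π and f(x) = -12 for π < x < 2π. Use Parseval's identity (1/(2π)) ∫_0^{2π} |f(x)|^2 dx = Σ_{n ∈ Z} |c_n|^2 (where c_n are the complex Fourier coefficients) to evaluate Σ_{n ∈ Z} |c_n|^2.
Σ |c_n|^2 = 90

Parseval equates the L^2 energy of f (normalised by 1/(2π)) with the ℓ^2 sum of its Fourier coefficients: (1/(2π)) ∫_0^{2π} |f|^2 = Σ |c_n|^2.
Compute the left side: (1/(2π)) [∫_0^π 6^2 dx + ∫_π^{2π} (-12)^2 dx] = (1/(2π)) · (36π + 144π) = (36 + 144)/2 = 90.
So Σ_{n ∈ Z} |c_n|^2 = 90.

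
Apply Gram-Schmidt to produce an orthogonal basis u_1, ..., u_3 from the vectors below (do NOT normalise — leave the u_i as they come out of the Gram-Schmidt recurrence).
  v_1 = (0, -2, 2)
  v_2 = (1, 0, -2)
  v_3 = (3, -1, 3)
Orthogonal basis:
  u_1 = (0, -2, 2)
  u_2 = (1, -1, -1)
  u_3 = (8/3, 4/3, 4/3)

Apply the Gram-Schmidt recurrence
  u_1 = v_1
  u_i = v_i − Σ_{j<i} ((v_i · u_j) / (u_j · u_j)) · u_j.

Step by step this gives:
  u_1 = (0, -2, 2)
  u_2 = (1, -1, -1)
  u_3 = (8/3, 4/3, 4/3)

Orthogonality check:
  u_2 · u_1 = 0 (should be 0)
  u_3 · u_1 = 0 (should be 0)
  u_3 · u_2 = 0 (should be 0)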